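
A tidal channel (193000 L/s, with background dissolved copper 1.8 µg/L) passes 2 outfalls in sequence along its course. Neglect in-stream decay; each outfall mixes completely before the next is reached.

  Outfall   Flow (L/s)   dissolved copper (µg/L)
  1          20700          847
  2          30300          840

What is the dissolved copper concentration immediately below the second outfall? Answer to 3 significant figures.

178 µg/L

After outfall 1: Q = 193000 + 20700 = 213700 L/s; C = (193000·1.800 + 20700·847.0)/213700 = 83.67 µg/L.
After outfall 2: Q = 213700 + 30300 = 244000 L/s; C = (213700·83.67 + 30300·840.0)/244000 = 177.6 µg/L.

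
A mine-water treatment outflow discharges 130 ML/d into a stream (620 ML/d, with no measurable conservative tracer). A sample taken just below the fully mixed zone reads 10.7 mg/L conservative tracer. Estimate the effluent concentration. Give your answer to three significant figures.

Mass balance: 620.0·0 + 130.0·Cₑ = 750.0·10.70
→ Cₑ = (750.0·10.70 − 620.0·0) / 130.0 = 61.73 mg/L.

61.7 mg/L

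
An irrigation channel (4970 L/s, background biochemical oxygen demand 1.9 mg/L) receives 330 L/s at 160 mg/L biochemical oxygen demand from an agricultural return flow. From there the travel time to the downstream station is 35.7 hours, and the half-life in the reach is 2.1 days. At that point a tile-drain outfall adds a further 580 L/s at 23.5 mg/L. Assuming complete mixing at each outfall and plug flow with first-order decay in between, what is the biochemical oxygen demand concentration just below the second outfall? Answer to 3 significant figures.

After mixing, C = (4970·1.900 + 330.0·160.0) / 5300 = 62240/5300 = 11.74 mg/L; combined flow 5300 L/s.
Half-life 2.1 d → k = ln 2 / 2.1 = 0.3301 d⁻¹.
After decay, C = 11.74 × e^(−kt) = 11.74 × 0.6120 = 7.188 mg/L.
At the second outfall, C = (5300·7.188 + 580.0·23.50) / (5300 + 580.0) = 8.797 mg/L.

8.80 mg/L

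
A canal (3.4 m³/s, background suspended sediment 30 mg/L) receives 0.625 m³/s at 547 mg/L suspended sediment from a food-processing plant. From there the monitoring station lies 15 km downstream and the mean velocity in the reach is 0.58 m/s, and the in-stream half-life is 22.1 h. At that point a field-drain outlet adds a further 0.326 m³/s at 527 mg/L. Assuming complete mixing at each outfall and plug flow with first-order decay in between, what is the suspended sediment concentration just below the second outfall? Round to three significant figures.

121 mg/L

Flow-weighted average: C = (3.400·30.00 + 0.6250·547.0) / 4.025 = 443.9/4.025 = 110.3 mg/L; combined flow 4.025 m³/s.
Travel time t = 15·1000 / 0.58 = 25860 s = 7.184 h.
Half-life 22.1 h → k = ln 2 / 22.1 = 0.03136 h⁻¹ = 0.7527 d⁻¹.
After decay, C = 110.3 × e^(−kt) = 110.3 × 0.7983 = 88.03 mg/L.
At the second outfall, C = (4.025·88.03 + 0.3260·527.0) / (4.025 + 0.3260) = 120.9 mg/L.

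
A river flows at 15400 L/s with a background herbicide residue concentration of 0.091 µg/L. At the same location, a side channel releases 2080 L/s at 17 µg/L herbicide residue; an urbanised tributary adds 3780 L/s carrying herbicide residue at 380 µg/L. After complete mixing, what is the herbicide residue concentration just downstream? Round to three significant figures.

Conservation of mass: C = (15400·0.09100 + 2080·17.00 + 3780·380.0) / 21260 = 1473000/21260 = 69.29 µg/L.

69.3 µg/L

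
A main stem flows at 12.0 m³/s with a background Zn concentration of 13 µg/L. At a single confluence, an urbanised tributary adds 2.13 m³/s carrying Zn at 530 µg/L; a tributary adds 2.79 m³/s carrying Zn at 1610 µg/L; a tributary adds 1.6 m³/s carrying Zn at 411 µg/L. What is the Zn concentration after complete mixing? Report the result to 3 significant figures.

347 µg/L

Flow-weighted average: C = (12.00·13.00 + 2.130·530.0 + 2.790·1610 + 1.600·411.0) / 18.52 = 6434/18.52 = 347.4 µg/L.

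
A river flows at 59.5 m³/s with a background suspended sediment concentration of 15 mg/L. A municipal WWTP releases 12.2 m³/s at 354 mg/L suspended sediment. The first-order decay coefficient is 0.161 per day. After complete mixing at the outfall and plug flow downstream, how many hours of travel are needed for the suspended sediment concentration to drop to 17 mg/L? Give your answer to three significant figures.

217 h

Flow-weighted average: C = (59.50·15.00 + 12.20·354.0) / 71.70 = 5211/71.70 = 72.68 mg/L.
72.68·exp(−k·t) = 17 → t = ln(72.68/17)/k = 779700 s = 216.6 h.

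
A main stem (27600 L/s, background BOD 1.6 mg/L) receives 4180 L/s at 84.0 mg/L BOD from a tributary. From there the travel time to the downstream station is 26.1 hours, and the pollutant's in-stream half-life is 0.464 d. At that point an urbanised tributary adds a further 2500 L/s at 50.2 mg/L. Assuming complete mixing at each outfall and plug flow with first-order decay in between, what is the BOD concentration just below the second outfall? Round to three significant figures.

5.93 mg/L

Flow-weighted average: C = (27600·1.600 + 4180·84.00) / 31780 = 395300/31780 = 12.44 mg/L; combined flow 31780 L/s.
Half-life 0.464 d → k = ln 2 / 0.464 = 1.494 d⁻¹.
Applying C = C₀e^(−kt): 12.44 × 0.1970 = 2.450 mg/L.
At the second outfall, C = (31780·2.450 + 2500·50.20) / (31780 + 2500) = 5.933 mg/L.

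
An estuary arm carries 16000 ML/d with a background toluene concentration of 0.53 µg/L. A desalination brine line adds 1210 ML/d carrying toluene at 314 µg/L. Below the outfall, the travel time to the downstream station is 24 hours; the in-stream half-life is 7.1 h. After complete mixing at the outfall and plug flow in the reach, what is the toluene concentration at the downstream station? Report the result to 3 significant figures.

2.17 µg/L

Mixed concentration C = ΣQC/ΣQ = (16000·0.5300 + 1210·314.0) / 17210 = 388400/17210 = 22.57 µg/L.
Half-life 7.1 h → k = ln 2 / 7.1 = 0.09763 h⁻¹ = 2.343 d⁻¹.
After decay, C = 22.57 × e^(−kt) = 22.57 × 0.09604 = 2.167 µg/L.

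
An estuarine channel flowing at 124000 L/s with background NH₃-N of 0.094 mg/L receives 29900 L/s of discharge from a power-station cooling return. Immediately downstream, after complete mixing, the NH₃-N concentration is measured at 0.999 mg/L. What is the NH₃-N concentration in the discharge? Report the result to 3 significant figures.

4.75 mg/L

Mass balance: 124000·0.09400 + 29900·Cₑ = 153900·0.9990
→ Cₑ = (153900·0.9990 − 124000·0.09400) / 29900 = 4.752 mg/L.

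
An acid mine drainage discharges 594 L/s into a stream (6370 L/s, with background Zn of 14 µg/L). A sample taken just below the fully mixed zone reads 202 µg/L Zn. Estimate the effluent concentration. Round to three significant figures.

Mass balance: 6370·14.00 + 594.0·Cₑ = 6964·202.0
→ Cₑ = (6964·202.0 − 6370·14.00) / 594.0 = 2218 µg/L.

2220 µg/L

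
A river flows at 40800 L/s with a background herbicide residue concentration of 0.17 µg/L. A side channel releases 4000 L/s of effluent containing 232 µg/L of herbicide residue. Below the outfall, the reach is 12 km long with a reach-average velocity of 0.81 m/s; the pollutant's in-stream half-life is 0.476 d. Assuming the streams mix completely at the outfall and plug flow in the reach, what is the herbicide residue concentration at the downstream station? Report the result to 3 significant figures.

Conservation of mass: C = (40800·0.1700 + 4000·232.0) / 44800 = 934900/44800 = 20.87 µg/L.
Travel time t = 12·1000 / 0.81 = 14810 s = 4.115 h.
Half-life 0.476 d → k = ln 2 / 0.476 = 1.456 d⁻¹.
After decay, C = 20.87 × e^(−kt) = 20.87 × 0.7790 = 16.26 µg/L.

16.3 µg/L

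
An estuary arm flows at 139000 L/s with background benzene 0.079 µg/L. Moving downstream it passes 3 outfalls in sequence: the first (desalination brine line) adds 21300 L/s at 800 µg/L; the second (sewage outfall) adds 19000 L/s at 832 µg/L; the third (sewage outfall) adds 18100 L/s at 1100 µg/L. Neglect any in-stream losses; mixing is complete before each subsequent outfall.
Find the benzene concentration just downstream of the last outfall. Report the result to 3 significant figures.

267 µg/L

Below outfall 1: Q → 160300 L/s, C = (139000·0.07900 + 21300·800.0)/160300 = 106.4 µg/L.
Below outfall 2: Q → 179300 L/s, C = (160300·106.4 + 19000·832.0)/179300 = 183.3 µg/L.
Below outfall 3: Q → 197400 L/s, C = (179300·183.3 + 18100·1100)/197400 = 267.3 µg/L.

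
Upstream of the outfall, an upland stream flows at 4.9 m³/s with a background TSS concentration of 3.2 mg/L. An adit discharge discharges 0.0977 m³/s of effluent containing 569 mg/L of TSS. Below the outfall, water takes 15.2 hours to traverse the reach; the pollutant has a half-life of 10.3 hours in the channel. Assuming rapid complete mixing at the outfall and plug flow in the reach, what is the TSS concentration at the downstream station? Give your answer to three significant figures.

5.13 mg/L

Flow-weighted average: C = (4.900·3.200 + 0.09770·569.0) / 4.998 = 71.27/4.998 = 14.26 mg/L.
Half-life 10.3 h → k = ln 2 / 10.3 = 0.06730 h⁻¹ = 1.615 d⁻¹.
Applying C = C₀e^(−kt): 14.26 × 0.3596 = 5.128 mg/L.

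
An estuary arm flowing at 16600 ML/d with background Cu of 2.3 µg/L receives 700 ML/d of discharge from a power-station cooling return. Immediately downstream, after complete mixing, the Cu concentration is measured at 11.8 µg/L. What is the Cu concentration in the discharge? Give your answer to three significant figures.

237 µg/L

Mass balance: 16600·2.300 + 700.0·Cₑ = 17300·11.80
→ Cₑ = (17300·11.80 − 16600·2.300) / 700.0 = 237.1 µg/L.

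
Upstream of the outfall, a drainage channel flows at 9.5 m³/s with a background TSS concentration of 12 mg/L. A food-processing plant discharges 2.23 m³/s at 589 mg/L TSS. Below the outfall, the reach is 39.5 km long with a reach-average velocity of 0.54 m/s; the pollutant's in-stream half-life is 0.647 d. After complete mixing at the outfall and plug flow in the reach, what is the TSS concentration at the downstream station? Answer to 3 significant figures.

49.1 mg/L

After mixing, C = (9.500·12.00 + 2.230·589.0) / 11.73 = 1427/11.73 = 121.7 mg/L.
Travel time t = 39.5·1000 / 0.54 = 73150 s = 20.32 h.
Half-life 0.647 d → k = ln 2 / 0.647 = 1.071 d⁻¹.
Decay over the reach: 121.7·exp(−kt) = 121.7·0.4037 = 49.13 mg/L.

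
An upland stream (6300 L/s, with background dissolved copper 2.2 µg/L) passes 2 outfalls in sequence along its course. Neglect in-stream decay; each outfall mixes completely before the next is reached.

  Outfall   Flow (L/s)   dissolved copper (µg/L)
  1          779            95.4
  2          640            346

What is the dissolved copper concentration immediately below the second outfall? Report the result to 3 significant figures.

40.1 µg/L

Below outfall 1: Q → 7079 L/s, C = (6300·2.200 + 779.0·95.40)/7079 = 12.46 µg/L.
Below outfall 2: Q → 7719 L/s, C = (7079·12.46 + 640.0·346.0)/7719 = 40.11 µg/L.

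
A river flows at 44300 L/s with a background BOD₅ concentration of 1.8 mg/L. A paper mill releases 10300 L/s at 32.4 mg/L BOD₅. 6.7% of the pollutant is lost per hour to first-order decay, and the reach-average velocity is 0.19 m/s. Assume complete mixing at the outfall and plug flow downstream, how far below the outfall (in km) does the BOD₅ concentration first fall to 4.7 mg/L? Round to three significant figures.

4.70 km

Conservation of mass: C = (44300·1.800 + 10300·32.40) / 54600 = 413500/54600 = 7.573 mg/L.
6.7%/h lost → k = −ln(1 − 0.067) = 0.06935 h⁻¹.
Set 7.573·exp(−k·t) = 4.7 → t = ln(7.573/4.7)/k = 24760 s = 6.878 h.
Distance = v·t = 0.19·24760 = 4704 m = 4.704 km.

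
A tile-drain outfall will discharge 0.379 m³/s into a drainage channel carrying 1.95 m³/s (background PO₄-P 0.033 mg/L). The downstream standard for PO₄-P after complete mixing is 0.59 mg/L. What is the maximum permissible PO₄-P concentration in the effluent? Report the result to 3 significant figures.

3.46 mg/L

At the limit, (Qr·Cr + Qe·Cₑ)/(Qr + Qe) = 0.59:
Cₑ = (2.329·0.59 − 1.950·0.03300) / 0.3790 = 3.456 mg/L.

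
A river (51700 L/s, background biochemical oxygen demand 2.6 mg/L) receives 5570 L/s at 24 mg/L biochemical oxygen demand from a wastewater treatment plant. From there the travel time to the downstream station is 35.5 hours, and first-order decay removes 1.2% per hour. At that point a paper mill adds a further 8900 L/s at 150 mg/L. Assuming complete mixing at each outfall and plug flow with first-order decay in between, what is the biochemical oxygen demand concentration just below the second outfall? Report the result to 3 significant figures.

After mixing, C = (51700·2.600 + 5570·24.00) / 57270 = 268100/57270 = 4.681 mg/L; combined flow 57270 L/s.
1.2%/h lost → k = −ln(1 − 0.012) = 0.01207 h⁻¹.
Applying C = C₀e^(−kt): 4.681 × 0.6514 = 3.050 mg/L.
At the second outfall, C = (57270·3.050 + 8900·150.0) / (57270 + 8900) = 22.81 mg/L.

22.8 mg/L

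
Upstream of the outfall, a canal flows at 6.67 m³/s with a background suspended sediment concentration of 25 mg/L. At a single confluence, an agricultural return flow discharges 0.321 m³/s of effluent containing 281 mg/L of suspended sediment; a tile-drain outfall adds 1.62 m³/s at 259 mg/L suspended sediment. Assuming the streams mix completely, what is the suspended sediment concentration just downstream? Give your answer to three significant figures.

Conservation of mass: C = (6.670·25.00 + 0.3210·281.0 + 1.620·259.0) / 8.611 = 676.5/8.611 = 78.57 mg/L.

78.6 mg/L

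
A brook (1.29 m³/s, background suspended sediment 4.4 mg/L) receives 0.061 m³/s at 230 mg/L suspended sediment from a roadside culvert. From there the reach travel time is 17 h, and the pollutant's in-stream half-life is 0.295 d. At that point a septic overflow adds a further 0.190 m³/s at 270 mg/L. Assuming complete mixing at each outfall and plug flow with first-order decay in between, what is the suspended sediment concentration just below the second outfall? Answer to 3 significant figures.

Mixed concentration C = ΣQC/ΣQ = (1.290·4.400 + 0.06100·230.0) / 1.351 = 19.71/1.351 = 14.59 mg/L; combined flow 1.351 m³/s.
Half-life 0.295 d → k = ln 2 / 0.295 = 2.350 d⁻¹.
Decay over the reach: 14.59·exp(−kt) = 14.59·0.1893 = 2.761 mg/L.
Second outfall: C = (1.351·2.761 + 0.1900·270.0)/1.541 = 35.71 mg/L.

35.7 mg/L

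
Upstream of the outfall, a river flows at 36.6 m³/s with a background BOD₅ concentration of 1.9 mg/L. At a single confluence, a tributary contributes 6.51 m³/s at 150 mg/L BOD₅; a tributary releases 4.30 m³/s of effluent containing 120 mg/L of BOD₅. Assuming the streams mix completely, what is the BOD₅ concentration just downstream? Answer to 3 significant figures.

32.9 mg/L

Conservation of mass: C = (36.60·1.900 + 6.510·150.0 + 4.300·120.0) / 47.41 = 1562/47.41 = 32.95 mg/L.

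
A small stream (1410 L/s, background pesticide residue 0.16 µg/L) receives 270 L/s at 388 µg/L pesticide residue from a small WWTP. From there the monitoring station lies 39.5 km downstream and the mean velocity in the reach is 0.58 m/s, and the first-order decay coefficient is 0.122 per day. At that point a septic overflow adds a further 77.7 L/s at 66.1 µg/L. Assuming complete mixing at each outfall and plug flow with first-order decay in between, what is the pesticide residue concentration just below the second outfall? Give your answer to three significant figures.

57.2 µg/L

Flow-weighted average: C = (1410·0.1600 + 270.0·388.0) / 1680 = 105000/1680 = 62.49 µg/L; combined flow 1680 L/s.
Travel time t = 39.5·1000 / 0.58 = 68100 s = 18.92 h.
First-order decay: C = 62.49·exp(−k·t) = 62.49·0.9083 = 56.76 µg/L.
Second outfall: C = (1680·56.76 + 77.70·66.10)/1758 = 57.17 µg/L.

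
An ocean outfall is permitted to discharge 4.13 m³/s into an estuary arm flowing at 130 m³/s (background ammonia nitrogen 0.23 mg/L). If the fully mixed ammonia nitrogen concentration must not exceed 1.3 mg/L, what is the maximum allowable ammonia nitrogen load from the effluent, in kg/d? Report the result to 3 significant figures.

12500 kg/d

Mass balance at the limit: 130.0·0.2300 + 4.130·Cₑ = 134.1·1.3 → Cₑ = 34.98 mg/L.
Load = 4.130 m³/s × 34.98 g/m³ × 86 400 s/d = 12480 kg/d.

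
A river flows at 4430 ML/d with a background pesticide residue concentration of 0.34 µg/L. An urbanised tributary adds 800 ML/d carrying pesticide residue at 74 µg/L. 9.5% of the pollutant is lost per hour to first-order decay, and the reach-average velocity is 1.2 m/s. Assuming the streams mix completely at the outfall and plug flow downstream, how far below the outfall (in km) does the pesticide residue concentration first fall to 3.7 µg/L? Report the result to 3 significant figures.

After mixing, C = (4430·0.3400 + 800.0·74.00) / 5230 = 60710/5230 = 11.61 µg/L.
9.5%/h lost → k = −ln(1 − 0.095) = 0.09982 h⁻¹.
Set 11.61·exp(−k·t) = 3.7 → t = ln(11.61/3.7)/k = 41230 s = 11.45 h.
Distance = v·t = 1.2·41230 = 49480 m = 49.48 km.

49.5 km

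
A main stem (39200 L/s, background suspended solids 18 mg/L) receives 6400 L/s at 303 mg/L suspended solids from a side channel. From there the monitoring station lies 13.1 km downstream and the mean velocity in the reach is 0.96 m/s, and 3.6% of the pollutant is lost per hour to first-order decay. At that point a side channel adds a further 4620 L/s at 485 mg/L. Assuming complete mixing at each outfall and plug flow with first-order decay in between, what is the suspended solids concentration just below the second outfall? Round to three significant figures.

90.4 mg/L

After mixing, C = (39200·18.00 + 6400·303.0) / 45600 = 2645000/45600 = 58.00 mg/L; combined flow 45600 L/s.
Travel time t = 13.1·1000 / 0.96 = 13650 s = 3.791 h.
3.6%/h lost → k = −ln(1 − 0.036) = 0.03666 h⁻¹.
Applying C = C₀e^(−kt): 58.00 × 0.8702 = 50.47 mg/L.
At the second outfall, C = (45600·50.47 + 4620·485.0) / (45600 + 4620) = 90.45 mg/L.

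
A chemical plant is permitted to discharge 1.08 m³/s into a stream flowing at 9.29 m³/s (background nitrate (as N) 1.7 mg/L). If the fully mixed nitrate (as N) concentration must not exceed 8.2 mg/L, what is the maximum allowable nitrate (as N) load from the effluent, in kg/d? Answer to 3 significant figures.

5980 kg/d

Mass balance at the limit: 9.290·1.700 + 1.080·Cₑ = 10.37·8.2 → Cₑ = 64.11 mg/L.
Load = 1.080 m³/s × 64.11 g/m³ × 86 400 s/d = 5982 kg/d.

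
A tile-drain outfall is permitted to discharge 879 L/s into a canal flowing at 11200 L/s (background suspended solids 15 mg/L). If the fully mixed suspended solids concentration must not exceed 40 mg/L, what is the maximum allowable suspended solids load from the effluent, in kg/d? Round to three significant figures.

Mass balance at the limit: 11200·15.00 + 879.0·Cₑ = 12080·40 → Cₑ = 358.5 mg/L.
879.0 L/s = 0.8790 m³/s. Load = 0.8790 m³/s × 358.5 g/m³ × 86 400 s/d = 27230 kg/d.

27200 kg/d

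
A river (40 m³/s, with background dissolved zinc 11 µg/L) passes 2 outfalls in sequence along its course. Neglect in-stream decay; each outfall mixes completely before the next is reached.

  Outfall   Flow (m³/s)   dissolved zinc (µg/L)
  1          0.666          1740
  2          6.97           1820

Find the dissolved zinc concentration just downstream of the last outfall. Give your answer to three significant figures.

Below outfall 1: Q → 40.67 m³/s, C = (40.00·11.00 + 0.6660·1740)/40.67 = 39.32 µg/L.
Below outfall 2: Q → 47.64 m³/s, C = (40.67·39.32 + 6.970·1820)/47.64 = 299.9 µg/L.

300 µg/L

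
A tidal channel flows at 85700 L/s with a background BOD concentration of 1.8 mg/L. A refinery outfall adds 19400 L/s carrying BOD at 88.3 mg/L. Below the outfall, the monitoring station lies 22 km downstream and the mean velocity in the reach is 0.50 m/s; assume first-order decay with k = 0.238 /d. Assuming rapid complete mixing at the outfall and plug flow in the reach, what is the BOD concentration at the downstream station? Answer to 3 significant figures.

Flow-weighted average: C = (85700·1.800 + 19400·88.30) / 105100 = 1867000/105100 = 17.77 mg/L.
Travel time t = 22·1000 / 0.50 = 44000 s = 12.22 h.
After decay, C = 17.77 × e^(−kt) = 17.77 × 0.8859 = 15.74 mg/L.

15.7 mg/L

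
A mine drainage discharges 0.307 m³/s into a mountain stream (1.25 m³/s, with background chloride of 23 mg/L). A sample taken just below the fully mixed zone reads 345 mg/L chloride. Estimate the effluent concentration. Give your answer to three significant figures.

Mass balance: 1.250·23.00 + 0.3070·Cₑ = 1.557·345.0
→ Cₑ = (1.557·345.0 − 1.250·23.00) / 0.3070 = 1656 mg/L.

1660 mg/L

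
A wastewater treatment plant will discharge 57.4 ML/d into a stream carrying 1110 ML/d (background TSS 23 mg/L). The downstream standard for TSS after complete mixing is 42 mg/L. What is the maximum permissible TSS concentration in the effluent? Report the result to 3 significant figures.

At the limit, (Qr·Cr + Qe·Cₑ)/(Qr + Qe) = 42:
Cₑ = (1167·42 − 1110·23.00) / 57.40 = 409.4 mg/L.

409 mg/L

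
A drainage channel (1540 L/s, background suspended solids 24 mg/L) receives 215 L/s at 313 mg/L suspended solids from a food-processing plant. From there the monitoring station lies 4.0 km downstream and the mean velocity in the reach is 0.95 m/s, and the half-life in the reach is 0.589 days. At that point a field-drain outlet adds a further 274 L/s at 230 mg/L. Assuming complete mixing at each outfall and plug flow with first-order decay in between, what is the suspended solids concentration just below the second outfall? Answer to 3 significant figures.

79.6 mg/L

After mixing, C = (1540·24.00 + 215.0·313.0) / 1755 = 104300/1755 = 59.40 mg/L; combined flow 1755 L/s.
Travel time t = 4.0·1000 / 0.95 = 4211 s = 1.170 h.
Half-life 0.589 d → k = ln 2 / 0.589 = 1.177 d⁻¹.
After decay, C = 59.40 × e^(−kt) = 59.40 × 0.9443 = 56.09 mg/L.
Second outfall: C = (1755·56.09 + 274.0·230.0)/2029 = 79.58 mg/L.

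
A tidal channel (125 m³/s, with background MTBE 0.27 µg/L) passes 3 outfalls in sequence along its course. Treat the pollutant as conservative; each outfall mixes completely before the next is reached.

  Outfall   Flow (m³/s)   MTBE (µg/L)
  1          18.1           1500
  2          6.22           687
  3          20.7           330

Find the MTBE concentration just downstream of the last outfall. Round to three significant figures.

Outfall 1: combined Q = 143.1 m³/s; C = (125.0·0.2700 + 18.10·1500)/143.1 = 190.0 µg/L.
Outfall 2: combined Q = 149.3 m³/s; C = (143.1·190.0 + 6.220·687.0)/149.3 = 210.7 µg/L.
Outfall 3: combined Q = 170.0 m³/s; C = (149.3·210.7 + 20.70·330.0)/170.0 = 225.2 µg/L.

225 µg/L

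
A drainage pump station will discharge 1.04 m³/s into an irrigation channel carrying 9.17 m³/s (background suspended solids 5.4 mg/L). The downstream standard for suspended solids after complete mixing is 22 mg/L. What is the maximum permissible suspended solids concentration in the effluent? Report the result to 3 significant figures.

At the limit, (Qr·Cr + Qe·Cₑ)/(Qr + Qe) = 22:
Cₑ = (10.21·22 − 9.170·5.400) / 1.040 = 168.4 mg/L.

168 mg/L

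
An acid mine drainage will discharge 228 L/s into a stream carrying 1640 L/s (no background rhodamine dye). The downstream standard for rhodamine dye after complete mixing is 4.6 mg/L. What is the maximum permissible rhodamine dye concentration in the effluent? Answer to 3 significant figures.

37.7 mg/L

At the limit, (Qr·Cr + Qe·Cₑ)/(Qr + Qe) = 4.6:
Cₑ = (1868·4.6 − 1640·0) / 228.0 = 37.69 mg/L.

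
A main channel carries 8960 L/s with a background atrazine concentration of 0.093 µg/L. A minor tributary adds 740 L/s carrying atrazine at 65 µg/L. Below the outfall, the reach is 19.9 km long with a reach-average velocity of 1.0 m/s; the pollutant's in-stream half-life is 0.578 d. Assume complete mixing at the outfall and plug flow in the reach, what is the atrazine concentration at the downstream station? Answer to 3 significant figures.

3.83 µg/L

After mixing, C = (8960·0.09300 + 740.0·65.00) / 9700 = 48930/9700 = 5.045 µg/L.
Travel time t = 19.9·1000 / 1.0 = 19900 s = 5.528 h.
Half-life 0.578 d → k = ln 2 / 0.578 = 1.199 d⁻¹.
First-order decay: C = 5.045·exp(−k·t) = 5.045·0.7587 = 3.827 µg/L.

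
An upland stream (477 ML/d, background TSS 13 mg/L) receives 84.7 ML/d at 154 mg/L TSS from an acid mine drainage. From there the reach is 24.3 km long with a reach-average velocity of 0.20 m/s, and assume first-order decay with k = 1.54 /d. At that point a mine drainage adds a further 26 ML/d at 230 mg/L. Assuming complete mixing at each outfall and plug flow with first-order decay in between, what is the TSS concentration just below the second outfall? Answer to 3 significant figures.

Conservation of mass: C = (477.0·13.00 + 84.70·154.0) / 561.7 = 19240/561.7 = 34.26 mg/L; combined flow 561.7 ML/d.
Travel time t = 24.3·1000 / 0.20 = 121500 s = 33.75 h.
First-order decay: C = 34.26·exp(−k·t) = 34.26·0.1147 = 3.929 mg/L.
Second outfall: C = (561.7·3.929 + 26.00·230.0)/587.7 = 13.93 mg/L.

13.9 mg/L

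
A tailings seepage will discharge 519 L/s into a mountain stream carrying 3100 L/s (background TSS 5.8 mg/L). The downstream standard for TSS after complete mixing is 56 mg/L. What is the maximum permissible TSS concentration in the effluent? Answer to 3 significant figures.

356 mg/L

At the limit, (Qr·Cr + Qe·Cₑ)/(Qr + Qe) = 56:
Cₑ = (3619·56 − 3100·5.800) / 519.0 = 355.8 mg/L.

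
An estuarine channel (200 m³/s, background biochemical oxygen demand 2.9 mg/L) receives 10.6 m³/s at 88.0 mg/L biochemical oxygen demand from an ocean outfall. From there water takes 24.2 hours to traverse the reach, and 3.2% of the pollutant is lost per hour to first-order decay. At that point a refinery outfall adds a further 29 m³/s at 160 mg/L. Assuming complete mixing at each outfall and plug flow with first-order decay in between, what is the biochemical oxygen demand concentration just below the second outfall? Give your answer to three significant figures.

22.2 mg/L

Flow-weighted average: C = (200.0·2.900 + 10.60·88.00) / 210.6 = 1513/210.6 = 7.183 mg/L; combined flow 210.6 m³/s.
3.2%/h lost → k = −ln(1 − 0.032) = 0.03252 h⁻¹.
Decay over the reach: 7.183·exp(−kt) = 7.183·0.4552 = 3.270 mg/L.
At the second outfall, C = (210.6·3.270 + 29.00·160.0) / (210.6 + 29.00) = 22.24 mg/L.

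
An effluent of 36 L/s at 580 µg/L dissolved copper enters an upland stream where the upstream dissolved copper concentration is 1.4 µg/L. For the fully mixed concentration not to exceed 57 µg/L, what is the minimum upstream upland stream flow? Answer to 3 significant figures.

339 L/s

Set C_mix = 57: (Q·1.400 + 36.00·580.0) / (Q + 36.00) = 57
→ Q = 36.00·(580.0 − 57)/(57 − 1.400) = 338.6 L/s.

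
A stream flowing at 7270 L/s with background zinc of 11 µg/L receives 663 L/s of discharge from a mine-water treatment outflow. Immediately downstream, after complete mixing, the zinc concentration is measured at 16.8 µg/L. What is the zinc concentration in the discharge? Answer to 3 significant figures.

Mass balance: 7270·11.00 + 663.0·Cₑ = 7933·16.80
→ Cₑ = (7933·16.80 − 7270·11.00) / 663.0 = 80.40 µg/L.

80.4 µg/L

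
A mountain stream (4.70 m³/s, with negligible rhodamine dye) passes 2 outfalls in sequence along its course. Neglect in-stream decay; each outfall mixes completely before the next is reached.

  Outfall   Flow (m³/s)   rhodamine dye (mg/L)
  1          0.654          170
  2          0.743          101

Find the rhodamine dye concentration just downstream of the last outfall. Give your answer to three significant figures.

After outfall 1: Q = 4.700 + 0.6540 = 5.354 m³/s; C = (4.700·0 + 0.6540·170.0)/5.354 = 20.77 mg/L.
After outfall 2: Q = 5.354 + 0.7430 = 6.097 m³/s; C = (5.354·20.77 + 0.7430·101.0)/6.097 = 30.54 mg/L.

30.5 mg/L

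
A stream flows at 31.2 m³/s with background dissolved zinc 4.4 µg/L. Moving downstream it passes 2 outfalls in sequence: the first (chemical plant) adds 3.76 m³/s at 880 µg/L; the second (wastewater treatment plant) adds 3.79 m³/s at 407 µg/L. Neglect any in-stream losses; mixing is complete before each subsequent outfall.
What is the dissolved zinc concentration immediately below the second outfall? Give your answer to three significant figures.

129 µg/L

Below outfall 1: Q → 34.96 m³/s, C = (31.20·4.400 + 3.760·880.0)/34.96 = 98.57 µg/L.
Below outfall 2: Q → 38.75 m³/s, C = (34.96·98.57 + 3.790·407.0)/38.75 = 128.7 µg/L.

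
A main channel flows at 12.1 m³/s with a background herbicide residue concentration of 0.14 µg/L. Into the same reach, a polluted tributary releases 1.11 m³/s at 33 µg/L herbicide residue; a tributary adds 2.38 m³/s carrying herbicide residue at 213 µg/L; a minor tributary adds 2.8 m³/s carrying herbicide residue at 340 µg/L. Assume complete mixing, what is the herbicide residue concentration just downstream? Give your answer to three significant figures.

81.4 µg/L

Flow-weighted average: C = (12.10·0.1400 + 1.110·33.00 + 2.380·213.0 + 2.800·340.0) / 18.39 = 1497/18.39 = 81.42 µg/L.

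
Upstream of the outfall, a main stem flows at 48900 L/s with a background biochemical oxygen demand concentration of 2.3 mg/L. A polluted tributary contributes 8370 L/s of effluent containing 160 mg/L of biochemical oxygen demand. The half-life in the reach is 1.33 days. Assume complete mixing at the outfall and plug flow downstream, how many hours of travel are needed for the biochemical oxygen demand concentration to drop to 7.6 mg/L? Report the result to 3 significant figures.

55.5 h

Mass balance: C = (48900·2.300 + 8370·160.0) / 57270 = 1452000/57270 = 25.35 mg/L.
Half-life 1.33 d → k = ln 2 / 1.33 = 0.5212 d⁻¹.
25.35·exp(−k·t) = 7.6 → t = ln(25.35/7.6)/k = 199700 s = 55.47 h.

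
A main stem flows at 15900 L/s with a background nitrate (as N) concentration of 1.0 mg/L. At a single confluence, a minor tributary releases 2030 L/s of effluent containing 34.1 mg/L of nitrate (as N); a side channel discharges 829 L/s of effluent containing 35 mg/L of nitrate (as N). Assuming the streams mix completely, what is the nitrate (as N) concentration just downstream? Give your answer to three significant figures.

6.08 mg/L

After mixing, C = (15900·1.000 + 2030·34.10 + 829.0·35.00) / 18760 = 114100/18760 = 6.084 mg/L.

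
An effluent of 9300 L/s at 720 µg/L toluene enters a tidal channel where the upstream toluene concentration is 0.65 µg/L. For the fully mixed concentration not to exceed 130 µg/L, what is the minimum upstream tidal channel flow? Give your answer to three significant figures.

Set C_mix = 130: (Q·0.6500 + 9300·720.0) / (Q + 9300) = 130
→ Q = 9300·(720.0 − 130)/(130 − 0.6500) = 42420 L/s.

42400 L/s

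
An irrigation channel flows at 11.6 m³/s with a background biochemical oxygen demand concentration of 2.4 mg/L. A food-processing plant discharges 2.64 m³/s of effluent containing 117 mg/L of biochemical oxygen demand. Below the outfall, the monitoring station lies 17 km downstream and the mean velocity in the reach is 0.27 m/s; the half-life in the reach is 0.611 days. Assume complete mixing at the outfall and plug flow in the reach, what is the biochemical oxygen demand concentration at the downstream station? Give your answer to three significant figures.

Conservation of mass: C = (11.60·2.400 + 2.640·117.0) / 14.24 = 336.7/14.24 = 23.65 mg/L.
Travel time t = 17·1000 / 0.27 = 62960 s = 17.49 h.
Half-life 0.611 d → k = ln 2 / 0.611 = 1.134 d⁻¹.
Decay over the reach: 23.65·exp(−kt) = 23.65·0.4375 = 10.34 mg/L.

10.3 mg/L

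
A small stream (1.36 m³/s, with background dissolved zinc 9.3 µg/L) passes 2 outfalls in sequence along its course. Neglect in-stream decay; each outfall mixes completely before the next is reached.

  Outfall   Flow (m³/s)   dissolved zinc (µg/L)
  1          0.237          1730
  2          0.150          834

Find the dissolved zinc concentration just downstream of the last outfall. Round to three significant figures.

Outfall 1: combined Q = 1.597 m³/s; C = (1.360·9.300 + 0.2370·1730)/1.597 = 264.7 µg/L.
Outfall 2: combined Q = 1.747 m³/s; C = (1.597·264.7 + 0.1500·834.0)/1.747 = 313.5 µg/L.

314 µg/L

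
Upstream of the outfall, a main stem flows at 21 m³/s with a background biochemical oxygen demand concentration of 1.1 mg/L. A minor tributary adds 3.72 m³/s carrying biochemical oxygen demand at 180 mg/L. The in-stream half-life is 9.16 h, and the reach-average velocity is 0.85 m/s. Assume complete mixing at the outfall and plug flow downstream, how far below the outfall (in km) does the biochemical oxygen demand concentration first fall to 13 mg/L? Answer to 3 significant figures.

31.1 km

After mixing, C = (21.00·1.100 + 3.720·180.0) / 24.72 = 692.7/24.72 = 28.02 mg/L.
Half-life 9.16 h → k = ln 2 / 9.16 = 0.07567 h⁻¹ = 1.816 d⁻¹.
Set 28.02·exp(−k·t) = 13 → t = ln(28.02/13)/k = 36540 s = 10.15 h.
Distance = v·t = 0.85·36540 = 31060 m = 31.06 km.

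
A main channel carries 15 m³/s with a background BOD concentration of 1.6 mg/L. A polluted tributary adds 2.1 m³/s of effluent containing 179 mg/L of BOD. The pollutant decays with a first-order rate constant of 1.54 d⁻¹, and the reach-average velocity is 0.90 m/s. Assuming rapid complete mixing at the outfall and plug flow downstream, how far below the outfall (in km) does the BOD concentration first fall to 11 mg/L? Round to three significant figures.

38.1 km

After mixing, C = (15.00·1.600 + 2.100·179.0) / 17.10 = 399.9/17.10 = 23.39 mg/L.
Set 23.39·exp(−k·t) = 11 → t = ln(23.39/11)/k = 42320 s = 11.75 h.
Distance = v·t = 0.90·42320 = 38080 m = 38.08 km.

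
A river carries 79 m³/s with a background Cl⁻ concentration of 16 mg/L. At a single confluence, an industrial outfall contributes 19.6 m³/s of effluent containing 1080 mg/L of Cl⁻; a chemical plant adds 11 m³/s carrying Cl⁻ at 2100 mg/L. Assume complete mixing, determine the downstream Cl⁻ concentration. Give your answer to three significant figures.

415 mg/L

Flow-weighted average: C = (79.00·16.00 + 19.60·1080 + 11.00·2100) / 109.6 = 45530/109.6 = 415.4 mg/L.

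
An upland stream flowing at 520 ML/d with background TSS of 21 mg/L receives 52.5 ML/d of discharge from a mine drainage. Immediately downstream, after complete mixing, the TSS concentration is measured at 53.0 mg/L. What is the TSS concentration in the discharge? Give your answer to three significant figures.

370 mg/L

Mass balance: 520.0·21.00 + 52.50·Cₑ = 572.5·53.00
→ Cₑ = (572.5·53.00 − 520.0·21.00) / 52.50 = 370.0 mg/L.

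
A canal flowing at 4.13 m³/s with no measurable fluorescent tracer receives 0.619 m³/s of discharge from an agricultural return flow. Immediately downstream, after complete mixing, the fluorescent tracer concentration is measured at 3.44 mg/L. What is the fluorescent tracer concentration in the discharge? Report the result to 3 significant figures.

Mass balance: 4.130·0 + 0.6190·Cₑ = 4.749·3.440
→ Cₑ = (4.749·3.440 − 4.130·0) / 0.6190 = 26.39 mg/L.

26.4 mg/L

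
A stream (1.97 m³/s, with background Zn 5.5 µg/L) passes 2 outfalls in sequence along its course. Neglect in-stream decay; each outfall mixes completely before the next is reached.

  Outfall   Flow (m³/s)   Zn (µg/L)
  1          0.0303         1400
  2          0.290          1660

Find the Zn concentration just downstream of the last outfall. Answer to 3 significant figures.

233 µg/L

Below outfall 1: Q → 2.000 m³/s, C = (1.970·5.500 + 0.03030·1400)/2.000 = 26.62 µg/L.
Below outfall 2: Q → 2.290 m³/s, C = (2.000·26.62 + 0.2900·1660)/2.290 = 233.4 µg/L.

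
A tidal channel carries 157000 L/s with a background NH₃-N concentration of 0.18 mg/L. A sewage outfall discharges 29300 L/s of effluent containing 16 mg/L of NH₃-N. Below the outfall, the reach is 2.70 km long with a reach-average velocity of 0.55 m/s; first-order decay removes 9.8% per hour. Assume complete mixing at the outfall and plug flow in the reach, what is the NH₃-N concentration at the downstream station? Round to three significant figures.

2.32 mg/L

Mass balance: C = (157000·0.1800 + 29300·16.00) / 186300 = 497100/186300 = 2.668 mg/L.
Travel time t = 2.70·1000 / 0.55 = 4909 s = 1.364 h.
9.8%/h lost → k = −ln(1 − 0.098) = 0.1031 h⁻¹.
After decay, C = 2.668 × e^(−kt) = 2.668 × 0.8688 = 2.318 mg/L.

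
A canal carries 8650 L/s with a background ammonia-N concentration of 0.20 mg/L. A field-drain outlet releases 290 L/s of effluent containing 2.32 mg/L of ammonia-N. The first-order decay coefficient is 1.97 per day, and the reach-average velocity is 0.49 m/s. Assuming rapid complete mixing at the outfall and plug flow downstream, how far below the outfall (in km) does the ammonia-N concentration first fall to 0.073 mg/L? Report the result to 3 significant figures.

Flow-weighted average: C = (8650·0.2000 + 290.0·2.320) / 8940 = 2403/8940 = 0.2688 mg/L.
Set 0.2688·exp(−k·t) = 0.073 → t = ln(0.2688/0.073)/k = 57160 s = 15.88 h.
Distance = v·t = 0.49·57160 = 28010 m = 28.01 km.

28.0 km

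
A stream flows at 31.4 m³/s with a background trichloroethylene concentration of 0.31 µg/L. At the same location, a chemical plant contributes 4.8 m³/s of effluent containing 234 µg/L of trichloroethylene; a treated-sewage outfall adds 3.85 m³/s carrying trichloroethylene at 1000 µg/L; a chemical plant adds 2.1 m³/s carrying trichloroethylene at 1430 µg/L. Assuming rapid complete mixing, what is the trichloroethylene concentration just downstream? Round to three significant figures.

Conservation of mass: C = (31.40·0.3100 + 4.800·234.0 + 3.850·1000 + 2.100·1430) / 42.15 = 7986/42.15 = 189.5 µg/L.

189 µg/L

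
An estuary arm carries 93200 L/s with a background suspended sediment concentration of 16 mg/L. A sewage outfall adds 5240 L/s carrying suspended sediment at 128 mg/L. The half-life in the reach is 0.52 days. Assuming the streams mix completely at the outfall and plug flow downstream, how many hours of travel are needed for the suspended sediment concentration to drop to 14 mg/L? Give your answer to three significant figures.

Flow-weighted average: C = (93200·16.00 + 5240·128.0) / 98440 = 2162000/98440 = 21.96 mg/L.
Half-life 0.52 d → k = ln 2 / 0.52 = 1.333 d⁻¹.
21.96·exp(−k·t) = 14 → t = ln(21.96/14)/k = 29180 s = 8.107 h.

8.11 h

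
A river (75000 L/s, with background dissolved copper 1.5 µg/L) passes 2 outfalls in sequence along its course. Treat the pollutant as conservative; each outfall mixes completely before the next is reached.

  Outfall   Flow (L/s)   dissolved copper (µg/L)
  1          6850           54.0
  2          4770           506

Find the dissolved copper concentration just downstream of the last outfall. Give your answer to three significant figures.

33.4 µg/L

After outfall 1: Q = 75000 + 6850 = 81850 L/s; C = (75000·1.500 + 6850·54.00)/81850 = 5.894 µg/L.
After outfall 2: Q = 81850 + 4770 = 86620 L/s; C = (81850·5.894 + 4770·506.0)/86620 = 33.43 µg/L.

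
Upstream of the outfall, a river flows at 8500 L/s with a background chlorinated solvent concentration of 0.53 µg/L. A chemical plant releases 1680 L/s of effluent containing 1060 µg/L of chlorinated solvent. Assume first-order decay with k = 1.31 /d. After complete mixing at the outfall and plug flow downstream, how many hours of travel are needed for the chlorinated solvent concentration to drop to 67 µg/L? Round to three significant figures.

17.6 h

After mixing, C = (8500·0.5300 + 1680·1060) / 10180 = 1785000/10180 = 175.4 µg/L.
175.4·exp(−k·t) = 67 → t = ln(175.4/67)/k = 63460 s = 17.63 h.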